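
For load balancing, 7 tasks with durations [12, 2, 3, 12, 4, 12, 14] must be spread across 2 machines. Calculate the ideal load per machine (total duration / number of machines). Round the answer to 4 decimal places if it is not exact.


Total processing time = 12 + 2 + 3 + 12 + 4 + 12 + 14 = 59
Number of machines = 2
Ideal balanced load = 59 / 2 = 29.5

29.5


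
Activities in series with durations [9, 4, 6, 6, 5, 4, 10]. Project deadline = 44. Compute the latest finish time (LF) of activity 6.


LF(activity 6) = deadline - sum of successor durations
Successors: activities 7 through 7 with durations [10]
Sum of successor durations = 10
LF = 44 - 10 = 34

34


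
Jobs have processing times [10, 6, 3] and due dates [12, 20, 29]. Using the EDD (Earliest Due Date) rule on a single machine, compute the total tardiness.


Sort by due date (EDD order): [(10, 12), (6, 20), (3, 29)]
Compute completion times and tardiness:
  Job 1: p=10, d=12, C=10, tardiness=max(0,10-12)=0
  Job 2: p=6, d=20, C=16, tardiness=max(0,16-20)=0
  Job 3: p=3, d=29, C=19, tardiness=max(0,19-29)=0
Total tardiness = 0

0


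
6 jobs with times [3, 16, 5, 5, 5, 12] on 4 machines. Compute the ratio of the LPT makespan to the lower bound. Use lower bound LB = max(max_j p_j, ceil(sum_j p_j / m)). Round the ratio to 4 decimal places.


LPT order: [16, 12, 5, 5, 5, 3]
Machine loads after assignment: [16, 12, 10, 8]
LPT makespan = 16
Lower bound = max(max_job, ceil(total/4)) = max(16, 12) = 16
Ratio = 16 / 16 = 1.0

1.0


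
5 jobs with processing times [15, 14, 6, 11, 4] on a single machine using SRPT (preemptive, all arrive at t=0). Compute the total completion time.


Since all jobs arrive at t=0, SRPT equals SPT ordering.
SPT order: [4, 6, 11, 14, 15]
Completion times:
  Job 1: p=4, C=4
  Job 2: p=6, C=10
  Job 3: p=11, C=21
  Job 4: p=14, C=35
  Job 5: p=15, C=50
Total completion time = 4 + 10 + 21 + 35 + 50 = 120

120


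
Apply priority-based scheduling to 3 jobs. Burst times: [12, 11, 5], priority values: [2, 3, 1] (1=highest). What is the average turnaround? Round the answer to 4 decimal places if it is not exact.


Sort by priority (ascending = highest first):
Order: [(1, 5), (2, 12), (3, 11)]
Completion times:
  Priority 1, burst=5, C=5
  Priority 2, burst=12, C=17
  Priority 3, burst=11, C=28
Average turnaround = 50/3 = 16.6667

16.6667


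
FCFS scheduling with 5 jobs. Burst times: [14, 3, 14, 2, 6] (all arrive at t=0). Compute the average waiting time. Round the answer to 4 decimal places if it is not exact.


FCFS order (as given): [14, 3, 14, 2, 6]
Waiting times:
  Job 1: wait = 0
  Job 2: wait = 14
  Job 3: wait = 17
  Job 4: wait = 31
  Job 5: wait = 33
Sum of waiting times = 95
Average waiting time = 95/5 = 19.0

19.0


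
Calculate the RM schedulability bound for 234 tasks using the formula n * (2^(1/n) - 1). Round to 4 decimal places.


Compute 2^(1/234) = 1.0029665590
Subtract 1: 1.0029665590 - 1 = 0.0029665590
Multiply by n: 234 * 0.0029665590 = 0.6941748060
Round to 4 dp: 0.6942

0.6942


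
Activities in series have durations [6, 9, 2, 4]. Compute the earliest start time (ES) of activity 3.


Activity 3 starts after activities 1 through 2 complete.
Predecessor durations: [6, 9]
ES = 6 + 9 = 15

15


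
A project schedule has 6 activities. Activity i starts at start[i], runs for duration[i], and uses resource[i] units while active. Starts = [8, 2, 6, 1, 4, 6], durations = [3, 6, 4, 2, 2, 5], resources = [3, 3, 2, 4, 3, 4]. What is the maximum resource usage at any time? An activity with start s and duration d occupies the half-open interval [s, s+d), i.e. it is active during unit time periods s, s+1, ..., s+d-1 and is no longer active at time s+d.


Each activity i is active on [start_i, start_i + duration_i).
Compute total resource usage per time slot:
  t=0: active resources = [], total = 0
  t=1: active resources = [4], total = 4
  t=2: active resources = [3, 4], total = 7
  t=3: active resources = [3], total = 3
  t=4: active resources = [3, 3], total = 6
  t=5: active resources = [3, 3], total = 6
  t=6: active resources = [3, 2, 4], total = 9
  t=7: active resources = [3, 2, 4], total = 9
  t=8: active resources = [3, 2, 4], total = 9
  t=9: active resources = [3, 2, 4], total = 9
  t=10: active resources = [3, 4], total = 7
Peak resource demand = 9

9


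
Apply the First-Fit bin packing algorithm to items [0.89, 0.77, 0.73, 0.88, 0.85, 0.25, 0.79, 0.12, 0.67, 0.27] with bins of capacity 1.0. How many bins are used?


Place items sequentially using First-Fit:
  Item 0.89 -> new Bin 1
  Item 0.77 -> new Bin 2
  Item 0.73 -> new Bin 3
  Item 0.88 -> new Bin 4
  Item 0.85 -> new Bin 5
  Item 0.25 -> Bin 3 (now 0.98)
  Item 0.79 -> new Bin 6
  Item 0.12 -> Bin 2 (now 0.89)
  Item 0.67 -> new Bin 7
  Item 0.27 -> Bin 7 (now 0.94)
Total bins used = 7

7


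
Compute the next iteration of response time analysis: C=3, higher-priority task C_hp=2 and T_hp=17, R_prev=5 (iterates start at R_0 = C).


R_next = C + ceil(R_prev / T_hp) * C_hp
ceil(5 / 17) = ceil(0.2941) = 1
Interference = 1 * 2 = 2
R_next = 3 + 2 = 5
R_next = R_prev, so the iteration has converged (response time = 5).

5


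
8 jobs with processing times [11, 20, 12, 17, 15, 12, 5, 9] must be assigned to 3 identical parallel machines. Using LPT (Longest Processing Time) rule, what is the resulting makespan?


Sort jobs in decreasing order (LPT): [20, 17, 15, 12, 12, 11, 9, 5]
Assign each job to the least loaded machine:
  Machine 1: jobs [20, 11], load = 31
  Machine 2: jobs [17, 12, 5], load = 34
  Machine 3: jobs [15, 12, 9], load = 36
Makespan = max load = 36

36


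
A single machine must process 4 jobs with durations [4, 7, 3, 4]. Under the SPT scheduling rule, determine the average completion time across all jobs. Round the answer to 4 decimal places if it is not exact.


Sort jobs by processing time (SPT order): [3, 4, 4, 7]
Compute completion times sequentially:
  Job 1: processing = 3, completes at 3
  Job 2: processing = 4, completes at 7
  Job 3: processing = 4, completes at 11
  Job 4: processing = 7, completes at 18
Sum of completion times = 39
Average completion time = 39/4 = 9.75

9.75


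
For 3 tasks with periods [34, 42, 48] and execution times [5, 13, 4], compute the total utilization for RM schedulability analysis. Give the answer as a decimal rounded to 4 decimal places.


Compute individual utilizations (exact fractions):
  Task 1: C/T = 5/34 (approx. 0.1471)
  Task 2: C/T = 13/42 (approx. 0.3095)
  Task 3: C/T = 4/48 = 1/12 (approx. 0.0833)
Total utilization U = 5/34 + 13/42 + 1/12 = 257/476
Rounded to 4 decimal places: U = 0.5399
RM (Liu & Layland) bound for 3 tasks = 0.779763; compare with U = 257/476 (approx. 0.539916)
U <= bound, so schedulable by RM sufficient condition.

0.5399


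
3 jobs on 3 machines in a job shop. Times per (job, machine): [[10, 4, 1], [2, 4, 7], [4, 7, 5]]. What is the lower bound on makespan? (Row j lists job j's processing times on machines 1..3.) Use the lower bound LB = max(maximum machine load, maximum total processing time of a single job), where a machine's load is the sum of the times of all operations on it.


Machine loads:
  Machine 1: 10 + 2 + 4 = 16
  Machine 2: 4 + 4 + 7 = 15
  Machine 3: 1 + 7 + 5 = 13
Max machine load = 16
Job totals:
  Job 1: 15
  Job 2: 13
  Job 3: 16
Max job total = 16
Lower bound = max(16, 16) = 16

16


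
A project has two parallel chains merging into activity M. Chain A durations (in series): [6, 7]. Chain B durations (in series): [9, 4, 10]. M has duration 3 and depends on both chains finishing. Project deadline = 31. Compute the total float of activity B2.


Forward pass: ES(B2) = sum of predecessors on chain B = 9
EF = ES + duration = 9 + 4 = 13
Backward pass: LF(M) = deadline = 31; LS(M) = 31 - 3 = 28
LF(B2) = LS(M) - sum(successors on chain B) = 28 - 10 = 18
LS = LF - duration = 18 - 4 = 14
Total float = LS - ES = 14 - 9 = 5

5


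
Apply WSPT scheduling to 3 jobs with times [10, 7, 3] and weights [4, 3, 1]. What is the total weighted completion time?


Compute p/w ratios and sort ascending (WSPT): [(7, 3), (10, 4), (3, 1)]
Compute weighted completion times:
  Job (p=7,w=3): C=7, w*C=3*7=21
  Job (p=10,w=4): C=17, w*C=4*17=68
  Job (p=3,w=1): C=20, w*C=1*20=20
Total weighted completion time = 109

109


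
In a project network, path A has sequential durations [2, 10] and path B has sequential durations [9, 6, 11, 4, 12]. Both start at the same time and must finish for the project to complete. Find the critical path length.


Path A total = 2 + 10 = 12
Path B total = 9 + 6 + 11 + 4 + 12 = 42
Critical path = longest path = max(12, 42) = 42

42


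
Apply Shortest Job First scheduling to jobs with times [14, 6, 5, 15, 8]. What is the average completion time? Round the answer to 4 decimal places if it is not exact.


SJF order (ascending): [5, 6, 8, 14, 15]
Completion times:
  Job 1: burst=5, C=5
  Job 2: burst=6, C=11
  Job 3: burst=8, C=19
  Job 4: burst=14, C=33
  Job 5: burst=15, C=48
Average completion = 116/5 = 23.2

23.2


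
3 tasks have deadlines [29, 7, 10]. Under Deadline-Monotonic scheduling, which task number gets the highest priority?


Sort tasks by relative deadline (ascending):
  Task 2: deadline = 7
  Task 3: deadline = 10
  Task 1: deadline = 29
Priority order (highest first): [2, 3, 1]
Highest priority task = 2

2


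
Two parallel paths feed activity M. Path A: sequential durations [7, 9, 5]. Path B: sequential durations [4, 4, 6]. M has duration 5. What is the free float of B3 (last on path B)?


ES(B3) = sum of predecessors on chain B = 8
EF(B3) = ES + duration = 8 + 6 = 14
Successor of B3 is M. ES(M) = max(sum(A), sum(B)) = max(21, 14) = 21
Free float = ES(successor) - EF(current) = 21 - 14 = 7

7


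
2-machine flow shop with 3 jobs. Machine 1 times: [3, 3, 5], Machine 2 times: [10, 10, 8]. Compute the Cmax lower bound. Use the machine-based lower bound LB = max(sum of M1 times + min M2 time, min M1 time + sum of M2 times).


LB1 = sum(M1 times) + min(M2 times) = 11 + 8 = 19
LB2 = min(M1 times) + sum(M2 times) = 3 + 28 = 31
Lower bound = max(LB1, LB2) = max(19, 31) = 31

31


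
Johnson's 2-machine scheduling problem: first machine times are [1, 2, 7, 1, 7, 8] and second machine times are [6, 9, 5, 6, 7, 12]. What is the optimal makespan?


Apply Johnson's rule:
  Group 1 (a <= b): [(1, 1, 6), (4, 1, 6), (2, 2, 9), (5, 7, 7), (6, 8, 12)]
  Group 2 (a > b): [(3, 7, 5)]
Optimal job order: [1, 4, 2, 5, 6, 3]
Schedule:
  Job 1: M1 done at 1, M2 done at 7
  Job 4: M1 done at 2, M2 done at 13
  Job 2: M1 done at 4, M2 done at 22
  Job 5: M1 done at 11, M2 done at 29
  Job 6: M1 done at 19, M2 done at 41
  Job 3: M1 done at 26, M2 done at 46
Makespan = 46

46


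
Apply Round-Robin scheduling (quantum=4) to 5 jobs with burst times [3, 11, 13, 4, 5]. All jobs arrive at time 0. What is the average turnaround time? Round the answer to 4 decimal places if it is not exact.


Time quantum = 4
Execution trace:
  J1 runs 3 units, time = 3
  J2 runs 4 units, time = 7
  J3 runs 4 units, time = 11
  J4 runs 4 units, time = 15
  J5 runs 4 units, time = 19
  J2 runs 4 units, time = 23
  J3 runs 4 units, time = 27
  J5 runs 1 units, time = 28
  J2 runs 3 units, time = 31
  J3 runs 4 units, time = 35
  J3 runs 1 units, time = 36
Finish times: [3, 31, 36, 15, 28]
Average turnaround = 113/5 = 22.6

22.6


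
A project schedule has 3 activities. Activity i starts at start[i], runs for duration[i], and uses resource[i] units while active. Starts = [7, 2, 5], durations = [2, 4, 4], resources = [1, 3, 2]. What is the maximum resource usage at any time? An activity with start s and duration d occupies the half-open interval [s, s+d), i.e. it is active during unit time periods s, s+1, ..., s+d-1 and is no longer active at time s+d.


Each activity i is active on [start_i, start_i + duration_i).
Compute total resource usage per time slot:
  t=0: active resources = [], total = 0
  t=1: active resources = [], total = 0
  t=2: active resources = [3], total = 3
  t=3: active resources = [3], total = 3
  t=4: active resources = [3], total = 3
  t=5: active resources = [3, 2], total = 5
  t=6: active resources = [2], total = 2
  t=7: active resources = [1, 2], total = 3
  t=8: active resources = [1, 2], total = 3
Peak resource demand = 5

5


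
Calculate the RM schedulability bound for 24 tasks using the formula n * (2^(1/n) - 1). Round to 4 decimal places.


Compute 2^(1/24) = 1.0293022366
Subtract 1: 1.0293022366 - 1 = 0.0293022366
Multiply by n: 24 * 0.0293022366 = 0.7032536784
Round to 4 dp: 0.7033

0.7033


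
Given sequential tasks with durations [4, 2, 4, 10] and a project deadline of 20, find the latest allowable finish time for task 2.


LF(activity 2) = deadline - sum of successor durations
Successors: activities 3 through 4 with durations [4, 10]
Sum of successor durations = 14
LF = 20 - 14 = 6

6


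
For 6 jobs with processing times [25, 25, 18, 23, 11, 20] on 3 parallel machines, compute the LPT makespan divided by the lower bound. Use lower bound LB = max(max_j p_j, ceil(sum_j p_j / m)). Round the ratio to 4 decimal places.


LPT order: [25, 25, 23, 20, 18, 11]
Machine loads after assignment: [43, 36, 43]
LPT makespan = 43
Lower bound = max(max_job, ceil(total/3)) = max(25, 41) = 41
Ratio = 43 / 41 = 1.0488

1.0488


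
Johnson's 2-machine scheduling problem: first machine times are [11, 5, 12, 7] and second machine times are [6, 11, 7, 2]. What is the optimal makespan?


Apply Johnson's rule:
  Group 1 (a <= b): [(2, 5, 11)]
  Group 2 (a > b): [(3, 12, 7), (1, 11, 6), (4, 7, 2)]
Optimal job order: [2, 3, 1, 4]
Schedule:
  Job 2: M1 done at 5, M2 done at 16
  Job 3: M1 done at 17, M2 done at 24
  Job 1: M1 done at 28, M2 done at 34
  Job 4: M1 done at 35, M2 done at 37
Makespan = 37

37


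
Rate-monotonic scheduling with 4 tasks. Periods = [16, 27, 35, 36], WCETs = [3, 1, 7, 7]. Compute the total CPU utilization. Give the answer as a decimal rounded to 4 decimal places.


Compute individual utilizations (exact fractions):
  Task 1: C/T = 3/16 (approx. 0.1875)
  Task 2: C/T = 1/27 (approx. 0.037)
  Task 3: C/T = 7/35 = 1/5 (approx. 0.2)
  Task 4: C/T = 7/36 (approx. 0.1944)
Total utilization U = 3/16 + 1/27 + 1/5 + 7/36 = 1337/2160
Rounded to 4 decimal places: U = 0.6190
RM (Liu & Layland) bound for 4 tasks = 0.756828; compare with U = 1337/2160 (approx. 0.618981)
U <= bound, so schedulable by RM sufficient condition.

0.6190


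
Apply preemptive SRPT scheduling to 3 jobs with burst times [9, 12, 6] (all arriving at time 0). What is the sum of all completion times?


Since all jobs arrive at t=0, SRPT equals SPT ordering.
SPT order: [6, 9, 12]
Completion times:
  Job 1: p=6, C=6
  Job 2: p=9, C=15
  Job 3: p=12, C=27
Total completion time = 6 + 15 + 27 = 48

48


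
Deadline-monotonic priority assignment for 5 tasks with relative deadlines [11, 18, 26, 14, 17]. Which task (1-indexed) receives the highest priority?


Sort tasks by relative deadline (ascending):
  Task 1: deadline = 11
  Task 4: deadline = 14
  Task 5: deadline = 17
  Task 2: deadline = 18
  Task 3: deadline = 26
Priority order (highest first): [1, 4, 5, 2, 3]
Highest priority task = 1

1


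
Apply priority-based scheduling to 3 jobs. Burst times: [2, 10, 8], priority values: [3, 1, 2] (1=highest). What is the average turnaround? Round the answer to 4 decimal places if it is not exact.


Sort by priority (ascending = highest first):
Order: [(1, 10), (2, 8), (3, 2)]
Completion times:
  Priority 1, burst=10, C=10
  Priority 2, burst=8, C=18
  Priority 3, burst=2, C=20
Average turnaround = 48/3 = 16.0

16.0


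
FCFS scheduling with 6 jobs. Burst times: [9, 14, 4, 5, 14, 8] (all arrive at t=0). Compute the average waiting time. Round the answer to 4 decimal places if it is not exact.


FCFS order (as given): [9, 14, 4, 5, 14, 8]
Waiting times:
  Job 1: wait = 0
  Job 2: wait = 9
  Job 3: wait = 23
  Job 4: wait = 27
  Job 5: wait = 32
  Job 6: wait = 46
Sum of waiting times = 137
Average waiting time = 137/6 = 22.8333

22.8333


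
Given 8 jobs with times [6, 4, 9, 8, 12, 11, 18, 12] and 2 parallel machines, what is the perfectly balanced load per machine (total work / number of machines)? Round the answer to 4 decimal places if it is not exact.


Total processing time = 6 + 4 + 9 + 8 + 12 + 11 + 18 + 12 = 80
Number of machines = 2
Ideal balanced load = 80 / 2 = 40.0

40.0


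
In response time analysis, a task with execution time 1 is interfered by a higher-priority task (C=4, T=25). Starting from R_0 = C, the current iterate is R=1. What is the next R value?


R_next = C + ceil(R_prev / T_hp) * C_hp
ceil(1 / 25) = ceil(0.04) = 1
Interference = 1 * 4 = 4
R_next = 1 + 4 = 5

5


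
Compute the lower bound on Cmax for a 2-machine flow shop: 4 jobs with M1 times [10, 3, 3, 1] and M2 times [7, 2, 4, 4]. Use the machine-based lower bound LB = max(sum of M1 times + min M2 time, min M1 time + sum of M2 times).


LB1 = sum(M1 times) + min(M2 times) = 17 + 2 = 19
LB2 = min(M1 times) + sum(M2 times) = 1 + 17 = 18
Lower bound = max(LB1, LB2) = max(19, 18) = 19

19


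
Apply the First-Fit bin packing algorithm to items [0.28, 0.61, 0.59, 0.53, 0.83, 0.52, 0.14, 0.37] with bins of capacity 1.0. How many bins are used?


Place items sequentially using First-Fit:
  Item 0.28 -> new Bin 1
  Item 0.61 -> Bin 1 (now 0.89)
  Item 0.59 -> new Bin 2
  Item 0.53 -> new Bin 3
  Item 0.83 -> new Bin 4
  Item 0.52 -> new Bin 5
  Item 0.14 -> Bin 2 (now 0.73)
  Item 0.37 -> Bin 3 (now 0.9)
Total bins used = 5

5


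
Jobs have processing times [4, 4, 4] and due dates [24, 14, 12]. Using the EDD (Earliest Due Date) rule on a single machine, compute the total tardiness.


Sort by due date (EDD order): [(4, 12), (4, 14), (4, 24)]
Compute completion times and tardiness:
  Job 1: p=4, d=12, C=4, tardiness=max(0,4-12)=0
  Job 2: p=4, d=14, C=8, tardiness=max(0,8-14)=0
  Job 3: p=4, d=24, C=12, tardiness=max(0,12-24)=0
Total tardiness = 0

0


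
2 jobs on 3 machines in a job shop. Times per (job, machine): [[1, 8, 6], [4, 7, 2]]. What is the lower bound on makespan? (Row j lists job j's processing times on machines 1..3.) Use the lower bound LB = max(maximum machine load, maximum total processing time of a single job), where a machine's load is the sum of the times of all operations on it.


Machine loads:
  Machine 1: 1 + 4 = 5
  Machine 2: 8 + 7 = 15
  Machine 3: 6 + 2 = 8
Max machine load = 15
Job totals:
  Job 1: 15
  Job 2: 13
Max job total = 15
Lower bound = max(15, 15) = 15

15


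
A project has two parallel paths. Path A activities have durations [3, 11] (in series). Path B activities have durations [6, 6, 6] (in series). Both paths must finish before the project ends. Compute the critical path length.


Path A total = 3 + 11 = 14
Path B total = 6 + 6 + 6 = 18
Critical path = longest path = max(14, 18) = 18

18


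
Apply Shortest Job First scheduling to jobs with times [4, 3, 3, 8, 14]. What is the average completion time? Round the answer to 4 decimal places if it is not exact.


SJF order (ascending): [3, 3, 4, 8, 14]
Completion times:
  Job 1: burst=3, C=3
  Job 2: burst=3, C=6
  Job 3: burst=4, C=10
  Job 4: burst=8, C=18
  Job 5: burst=14, C=32
Average completion = 69/5 = 13.8

13.8


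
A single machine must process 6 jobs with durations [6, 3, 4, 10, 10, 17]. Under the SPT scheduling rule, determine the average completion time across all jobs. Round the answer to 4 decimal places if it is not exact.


Sort jobs by processing time (SPT order): [3, 4, 6, 10, 10, 17]
Compute completion times sequentially:
  Job 1: processing = 3, completes at 3
  Job 2: processing = 4, completes at 7
  Job 3: processing = 6, completes at 13
  Job 4: processing = 10, completes at 23
  Job 5: processing = 10, completes at 33
  Job 6: processing = 17, completes at 50
Sum of completion times = 129
Average completion time = 129/6 = 21.5

21.5


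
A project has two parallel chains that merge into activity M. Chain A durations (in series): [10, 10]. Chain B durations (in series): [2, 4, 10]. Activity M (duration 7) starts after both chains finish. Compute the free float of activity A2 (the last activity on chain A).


ES(A2) = sum of predecessors on chain A = 10
EF(A2) = ES + duration = 10 + 10 = 20
Successor of A2 is M. ES(M) = max(sum(A), sum(B)) = max(20, 16) = 20
Free float = ES(successor) - EF(current) = 20 - 20 = 0

0


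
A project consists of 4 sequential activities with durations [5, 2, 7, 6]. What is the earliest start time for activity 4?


Activity 4 starts after activities 1 through 3 complete.
Predecessor durations: [5, 2, 7]
ES = 5 + 2 + 7 = 14

14


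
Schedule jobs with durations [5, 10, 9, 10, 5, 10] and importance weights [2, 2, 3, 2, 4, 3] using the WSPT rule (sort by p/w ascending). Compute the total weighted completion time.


Compute p/w ratios and sort ascending (WSPT): [(5, 4), (5, 2), (9, 3), (10, 3), (10, 2), (10, 2)]
Compute weighted completion times:
  Job (p=5,w=4): C=5, w*C=4*5=20
  Job (p=5,w=2): C=10, w*C=2*10=20
  Job (p=9,w=3): C=19, w*C=3*19=57
  Job (p=10,w=3): C=29, w*C=3*29=87
  Job (p=10,w=2): C=39, w*C=2*39=78
  Job (p=10,w=2): C=49, w*C=2*49=98
Total weighted completion time = 360

360


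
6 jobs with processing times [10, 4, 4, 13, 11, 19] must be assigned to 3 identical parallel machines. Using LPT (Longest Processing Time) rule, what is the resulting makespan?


Sort jobs in decreasing order (LPT): [19, 13, 11, 10, 4, 4]
Assign each job to the least loaded machine:
  Machine 1: jobs [19], load = 19
  Machine 2: jobs [13, 4, 4], load = 21
  Machine 3: jobs [11, 10], load = 21
Makespan = max load = 21

21


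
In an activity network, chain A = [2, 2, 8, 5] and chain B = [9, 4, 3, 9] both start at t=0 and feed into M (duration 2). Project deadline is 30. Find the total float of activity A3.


Forward pass: ES(A3) = sum of predecessors on chain A = 4
EF = ES + duration = 4 + 8 = 12
Backward pass: LF(M) = deadline = 30; LS(M) = 30 - 2 = 28
LF(A3) = LS(M) - sum(successors on chain A) = 28 - 5 = 23
LS = LF - duration = 23 - 8 = 15
Total float = LS - ES = 15 - 4 = 11

11


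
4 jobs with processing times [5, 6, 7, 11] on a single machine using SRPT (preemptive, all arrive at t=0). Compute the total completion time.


Since all jobs arrive at t=0, SRPT equals SPT ordering.
SPT order: [5, 6, 7, 11]
Completion times:
  Job 1: p=5, C=5
  Job 2: p=6, C=11
  Job 3: p=7, C=18
  Job 4: p=11, C=29
Total completion time = 5 + 11 + 18 + 29 = 63

63


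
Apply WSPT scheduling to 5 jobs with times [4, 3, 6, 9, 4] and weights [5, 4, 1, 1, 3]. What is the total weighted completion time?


Compute p/w ratios and sort ascending (WSPT): [(3, 4), (4, 5), (4, 3), (6, 1), (9, 1)]
Compute weighted completion times:
  Job (p=3,w=4): C=3, w*C=4*3=12
  Job (p=4,w=5): C=7, w*C=5*7=35
  Job (p=4,w=3): C=11, w*C=3*11=33
  Job (p=6,w=1): C=17, w*C=1*17=17
  Job (p=9,w=1): C=26, w*C=1*26=26
Total weighted completion time = 123

123


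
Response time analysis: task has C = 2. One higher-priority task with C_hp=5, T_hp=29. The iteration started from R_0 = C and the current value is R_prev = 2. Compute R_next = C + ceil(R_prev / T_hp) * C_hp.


R_next = C + ceil(R_prev / T_hp) * C_hp
ceil(2 / 29) = ceil(0.069) = 1
Interference = 1 * 5 = 5
R_next = 2 + 5 = 7

7


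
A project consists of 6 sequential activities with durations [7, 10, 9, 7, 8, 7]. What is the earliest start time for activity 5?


Activity 5 starts after activities 1 through 4 complete.
Predecessor durations: [7, 10, 9, 7]
ES = 7 + 10 + 9 + 7 = 33

33


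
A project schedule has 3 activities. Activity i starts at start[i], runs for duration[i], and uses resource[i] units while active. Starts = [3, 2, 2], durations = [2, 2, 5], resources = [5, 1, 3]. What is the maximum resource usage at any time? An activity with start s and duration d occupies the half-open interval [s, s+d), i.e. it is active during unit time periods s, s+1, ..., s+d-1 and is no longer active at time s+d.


Each activity i is active on [start_i, start_i + duration_i).
Compute total resource usage per time slot:
  t=0: active resources = [], total = 0
  t=1: active resources = [], total = 0
  t=2: active resources = [1, 3], total = 4
  t=3: active resources = [5, 1, 3], total = 9
  t=4: active resources = [5, 3], total = 8
  t=5: active resources = [3], total = 3
  t=6: active resources = [3], total = 3
Peak resource demand = 9

9


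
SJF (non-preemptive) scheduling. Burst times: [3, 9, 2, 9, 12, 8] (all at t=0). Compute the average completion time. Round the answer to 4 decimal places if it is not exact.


SJF order (ascending): [2, 3, 8, 9, 9, 12]
Completion times:
  Job 1: burst=2, C=2
  Job 2: burst=3, C=5
  Job 3: burst=8, C=13
  Job 4: burst=9, C=22
  Job 5: burst=9, C=31
  Job 6: burst=12, C=43
Average completion = 116/6 = 19.3333

19.3333


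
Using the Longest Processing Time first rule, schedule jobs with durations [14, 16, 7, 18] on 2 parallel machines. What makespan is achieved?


Sort jobs in decreasing order (LPT): [18, 16, 14, 7]
Assign each job to the least loaded machine:
  Machine 1: jobs [18, 7], load = 25
  Machine 2: jobs [16, 14], load = 30
Makespan = max load = 30

30


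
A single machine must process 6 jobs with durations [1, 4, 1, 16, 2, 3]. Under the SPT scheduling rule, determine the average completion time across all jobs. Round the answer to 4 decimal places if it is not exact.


Sort jobs by processing time (SPT order): [1, 1, 2, 3, 4, 16]
Compute completion times sequentially:
  Job 1: processing = 1, completes at 1
  Job 2: processing = 1, completes at 2
  Job 3: processing = 2, completes at 4
  Job 4: processing = 3, completes at 7
  Job 5: processing = 4, completes at 11
  Job 6: processing = 16, completes at 27
Sum of completion times = 52
Average completion time = 52/6 = 8.6667

8.6667


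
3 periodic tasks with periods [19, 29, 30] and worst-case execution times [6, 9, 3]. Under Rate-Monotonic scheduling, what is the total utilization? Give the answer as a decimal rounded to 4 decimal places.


Compute individual utilizations (exact fractions):
  Task 1: C/T = 6/19 (approx. 0.3158)
  Task 2: C/T = 9/29 (approx. 0.3103)
  Task 3: C/T = 3/30 = 1/10 (approx. 0.1)
Total utilization U = 6/19 + 9/29 + 1/10 = 4001/5510
Rounded to 4 decimal places: U = 0.7261
RM (Liu & Layland) bound for 3 tasks = 0.779763; compare with U = 4001/5510 (approx. 0.726134)
U <= bound, so schedulable by RM sufficient condition.

0.7261


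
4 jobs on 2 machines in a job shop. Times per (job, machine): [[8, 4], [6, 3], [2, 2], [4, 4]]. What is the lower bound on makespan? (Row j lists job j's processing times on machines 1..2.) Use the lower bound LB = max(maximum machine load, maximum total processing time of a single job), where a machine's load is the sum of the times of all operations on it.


Machine loads:
  Machine 1: 8 + 6 + 2 + 4 = 20
  Machine 2: 4 + 3 + 2 + 4 = 13
Max machine load = 20
Job totals:
  Job 1: 12
  Job 2: 9
  Job 3: 4
  Job 4: 8
Max job total = 12
Lower bound = max(20, 12) = 20

20


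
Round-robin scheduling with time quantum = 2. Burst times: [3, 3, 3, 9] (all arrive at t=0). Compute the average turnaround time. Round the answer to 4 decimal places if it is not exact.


Time quantum = 2
Execution trace:
  J1 runs 2 units, time = 2
  J2 runs 2 units, time = 4
  J3 runs 2 units, time = 6
  J4 runs 2 units, time = 8
  J1 runs 1 units, time = 9
  J2 runs 1 units, time = 10
  J3 runs 1 units, time = 11
  J4 runs 2 units, time = 13
  J4 runs 2 units, time = 15
  J4 runs 2 units, time = 17
  J4 runs 1 units, time = 18
Finish times: [9, 10, 11, 18]
Average turnaround = 48/4 = 12.0

12.0


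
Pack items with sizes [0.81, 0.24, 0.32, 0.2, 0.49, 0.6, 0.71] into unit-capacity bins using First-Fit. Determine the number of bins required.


Place items sequentially using First-Fit:
  Item 0.81 -> new Bin 1
  Item 0.24 -> new Bin 2
  Item 0.32 -> Bin 2 (now 0.56)
  Item 0.2 -> Bin 2 (now 0.76)
  Item 0.49 -> new Bin 3
  Item 0.6 -> new Bin 4
  Item 0.71 -> new Bin 5
Total bins used = 5

5


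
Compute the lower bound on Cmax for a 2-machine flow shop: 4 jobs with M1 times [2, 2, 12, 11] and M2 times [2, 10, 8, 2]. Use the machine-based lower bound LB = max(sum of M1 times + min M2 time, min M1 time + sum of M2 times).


LB1 = sum(M1 times) + min(M2 times) = 27 + 2 = 29
LB2 = min(M1 times) + sum(M2 times) = 2 + 22 = 24
Lower bound = max(LB1, LB2) = max(29, 24) = 29

29


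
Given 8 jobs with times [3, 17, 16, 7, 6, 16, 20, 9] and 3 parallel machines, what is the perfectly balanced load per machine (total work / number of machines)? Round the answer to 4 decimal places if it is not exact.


Total processing time = 3 + 17 + 16 + 7 + 6 + 16 + 20 + 9 = 94
Number of machines = 3
Ideal balanced load = 94 / 3 = 31.3333

31.3333


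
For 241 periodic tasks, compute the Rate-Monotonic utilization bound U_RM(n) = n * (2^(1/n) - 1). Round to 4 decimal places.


Compute 2^(1/241) = 1.0028802694
Subtract 1: 1.0028802694 - 1 = 0.0028802694
Multiply by n: 241 * 0.0028802694 = 0.6941449254
Round to 4 dp: 0.6941

0.6941


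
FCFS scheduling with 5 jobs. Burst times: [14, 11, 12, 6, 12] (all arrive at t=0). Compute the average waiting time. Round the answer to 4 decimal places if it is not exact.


FCFS order (as given): [14, 11, 12, 6, 12]
Waiting times:
  Job 1: wait = 0
  Job 2: wait = 14
  Job 3: wait = 25
  Job 4: wait = 37
  Job 5: wait = 43
Sum of waiting times = 119
Average waiting time = 119/5 = 23.8

23.8


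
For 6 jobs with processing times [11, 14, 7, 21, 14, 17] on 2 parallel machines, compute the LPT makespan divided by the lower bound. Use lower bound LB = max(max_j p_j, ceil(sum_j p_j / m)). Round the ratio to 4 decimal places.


LPT order: [21, 17, 14, 14, 11, 7]
Machine loads after assignment: [42, 42]
LPT makespan = 42
Lower bound = max(max_job, ceil(total/2)) = max(21, 42) = 42
Ratio = 42 / 42 = 1.0

1.0


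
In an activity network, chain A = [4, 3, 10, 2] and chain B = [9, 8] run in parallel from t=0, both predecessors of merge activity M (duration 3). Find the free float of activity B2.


ES(B2) = sum of predecessors on chain B = 9
EF(B2) = ES + duration = 9 + 8 = 17
Successor of B2 is M. ES(M) = max(sum(A), sum(B)) = max(19, 17) = 19
Free float = ES(successor) - EF(current) = 19 - 17 = 2

2


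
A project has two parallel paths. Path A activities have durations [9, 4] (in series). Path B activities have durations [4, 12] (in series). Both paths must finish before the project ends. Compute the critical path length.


Path A total = 9 + 4 = 13
Path B total = 4 + 12 = 16
Critical path = longest path = max(13, 16) = 16

16


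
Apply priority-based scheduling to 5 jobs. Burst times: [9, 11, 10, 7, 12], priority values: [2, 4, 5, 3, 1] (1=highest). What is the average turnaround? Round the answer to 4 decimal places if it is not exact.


Sort by priority (ascending = highest first):
Order: [(1, 12), (2, 9), (3, 7), (4, 11), (5, 10)]
Completion times:
  Priority 1, burst=12, C=12
  Priority 2, burst=9, C=21
  Priority 3, burst=7, C=28
  Priority 4, burst=11, C=39
  Priority 5, burst=10, C=49
Average turnaround = 149/5 = 29.8

29.8


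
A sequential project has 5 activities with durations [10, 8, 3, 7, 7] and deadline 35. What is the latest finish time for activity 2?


LF(activity 2) = deadline - sum of successor durations
Successors: activities 3 through 5 with durations [3, 7, 7]
Sum of successor durations = 17
LF = 35 - 17 = 18

18


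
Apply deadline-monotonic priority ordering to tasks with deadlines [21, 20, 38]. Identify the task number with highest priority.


Sort tasks by relative deadline (ascending):
  Task 2: deadline = 20
  Task 1: deadline = 21
  Task 3: deadline = 38
Priority order (highest first): [2, 1, 3]
Highest priority task = 2

2


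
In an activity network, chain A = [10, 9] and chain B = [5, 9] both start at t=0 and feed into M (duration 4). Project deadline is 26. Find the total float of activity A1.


Forward pass: ES(A1) = sum of predecessors on chain A = 0
EF = ES + duration = 0 + 10 = 10
Backward pass: LF(M) = deadline = 26; LS(M) = 26 - 4 = 22
LF(A1) = LS(M) - sum(successors on chain A) = 22 - 9 = 13
LS = LF - duration = 13 - 10 = 3
Total float = LS - ES = 3 - 0 = 3

3


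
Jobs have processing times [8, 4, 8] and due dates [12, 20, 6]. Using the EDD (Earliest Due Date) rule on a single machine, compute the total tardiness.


Sort by due date (EDD order): [(8, 6), (8, 12), (4, 20)]
Compute completion times and tardiness:
  Job 1: p=8, d=6, C=8, tardiness=max(0,8-6)=2
  Job 2: p=8, d=12, C=16, tardiness=max(0,16-12)=4
  Job 3: p=4, d=20, C=20, tardiness=max(0,20-20)=0
Total tardiness = 6

6


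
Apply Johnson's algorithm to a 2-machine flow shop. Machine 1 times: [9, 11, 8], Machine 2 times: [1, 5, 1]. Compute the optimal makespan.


Apply Johnson's rule:
  Group 1 (a <= b): []
  Group 2 (a > b): [(2, 11, 5), (1, 9, 1), (3, 8, 1)]
Optimal job order: [2, 1, 3]
Schedule:
  Job 2: M1 done at 11, M2 done at 16
  Job 1: M1 done at 20, M2 done at 21
  Job 3: M1 done at 28, M2 done at 29
Makespan = 29

29


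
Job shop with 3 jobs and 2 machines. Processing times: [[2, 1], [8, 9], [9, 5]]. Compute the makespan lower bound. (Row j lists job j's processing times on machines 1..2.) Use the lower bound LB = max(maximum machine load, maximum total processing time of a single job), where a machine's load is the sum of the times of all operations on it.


Machine loads:
  Machine 1: 2 + 8 + 9 = 19
  Machine 2: 1 + 9 + 5 = 15
Max machine load = 19
Job totals:
  Job 1: 3
  Job 2: 17
  Job 3: 14
Max job total = 17
Lower bound = max(19, 17) = 19

19


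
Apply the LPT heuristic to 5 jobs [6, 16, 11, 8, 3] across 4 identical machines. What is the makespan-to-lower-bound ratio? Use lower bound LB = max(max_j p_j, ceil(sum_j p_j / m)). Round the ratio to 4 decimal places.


LPT order: [16, 11, 8, 6, 3]
Machine loads after assignment: [16, 11, 8, 9]
LPT makespan = 16
Lower bound = max(max_job, ceil(total/4)) = max(16, 11) = 16
Ratio = 16 / 16 = 1.0

1.0


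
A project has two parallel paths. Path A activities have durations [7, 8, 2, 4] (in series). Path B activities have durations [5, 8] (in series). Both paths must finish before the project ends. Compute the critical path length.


Path A total = 7 + 8 + 2 + 4 = 21
Path B total = 5 + 8 = 13
Critical path = longest path = max(21, 13) = 21

21


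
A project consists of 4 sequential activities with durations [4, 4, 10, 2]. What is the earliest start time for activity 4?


Activity 4 starts after activities 1 through 3 complete.
Predecessor durations: [4, 4, 10]
ES = 4 + 4 + 10 = 18

18


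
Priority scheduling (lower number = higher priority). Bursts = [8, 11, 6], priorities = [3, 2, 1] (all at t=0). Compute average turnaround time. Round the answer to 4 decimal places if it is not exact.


Sort by priority (ascending = highest first):
Order: [(1, 6), (2, 11), (3, 8)]
Completion times:
  Priority 1, burst=6, C=6
  Priority 2, burst=11, C=17
  Priority 3, burst=8, C=25
Average turnaround = 48/3 = 16.0

16.0


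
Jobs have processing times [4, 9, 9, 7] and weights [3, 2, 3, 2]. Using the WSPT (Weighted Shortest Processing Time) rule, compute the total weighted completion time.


Compute p/w ratios and sort ascending (WSPT): [(4, 3), (9, 3), (7, 2), (9, 2)]
Compute weighted completion times:
  Job (p=4,w=3): C=4, w*C=3*4=12
  Job (p=9,w=3): C=13, w*C=3*13=39
  Job (p=7,w=2): C=20, w*C=2*20=40
  Job (p=9,w=2): C=29, w*C=2*29=58
Total weighted completion time = 149

149


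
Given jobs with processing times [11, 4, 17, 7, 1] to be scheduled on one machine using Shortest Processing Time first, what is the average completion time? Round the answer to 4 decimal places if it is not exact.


Sort jobs by processing time (SPT order): [1, 4, 7, 11, 17]
Compute completion times sequentially:
  Job 1: processing = 1, completes at 1
  Job 2: processing = 4, completes at 5
  Job 3: processing = 7, completes at 12
  Job 4: processing = 11, completes at 23
  Job 5: processing = 17, completes at 40
Sum of completion times = 81
Average completion time = 81/5 = 16.2

16.2


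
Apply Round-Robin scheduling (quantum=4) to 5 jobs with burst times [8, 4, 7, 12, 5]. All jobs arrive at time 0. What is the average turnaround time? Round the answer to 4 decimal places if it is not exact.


Time quantum = 4
Execution trace:
  J1 runs 4 units, time = 4
  J2 runs 4 units, time = 8
  J3 runs 4 units, time = 12
  J4 runs 4 units, time = 16
  J5 runs 4 units, time = 20
  J1 runs 4 units, time = 24
  J3 runs 3 units, time = 27
  J4 runs 4 units, time = 31
  J5 runs 1 units, time = 32
  J4 runs 4 units, time = 36
Finish times: [24, 8, 27, 36, 32]
Average turnaround = 127/5 = 25.4

25.4


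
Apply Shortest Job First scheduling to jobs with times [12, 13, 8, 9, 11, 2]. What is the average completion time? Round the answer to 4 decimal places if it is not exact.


SJF order (ascending): [2, 8, 9, 11, 12, 13]
Completion times:
  Job 1: burst=2, C=2
  Job 2: burst=8, C=10
  Job 3: burst=9, C=19
  Job 4: burst=11, C=30
  Job 5: burst=12, C=42
  Job 6: burst=13, C=55
Average completion = 158/6 = 26.3333

26.3333


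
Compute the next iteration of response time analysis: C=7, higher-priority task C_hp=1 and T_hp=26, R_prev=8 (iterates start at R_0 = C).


R_next = C + ceil(R_prev / T_hp) * C_hp
ceil(8 / 26) = ceil(0.3077) = 1
Interference = 1 * 1 = 1
R_next = 7 + 1 = 8
R_next = R_prev, so the iteration has converged (response time = 8).

8


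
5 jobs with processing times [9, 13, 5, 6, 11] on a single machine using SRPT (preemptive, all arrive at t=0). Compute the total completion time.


Since all jobs arrive at t=0, SRPT equals SPT ordering.
SPT order: [5, 6, 9, 11, 13]
Completion times:
  Job 1: p=5, C=5
  Job 2: p=6, C=11
  Job 3: p=9, C=20
  Job 4: p=11, C=31
  Job 5: p=13, C=44
Total completion time = 5 + 11 + 20 + 31 + 44 = 111

111


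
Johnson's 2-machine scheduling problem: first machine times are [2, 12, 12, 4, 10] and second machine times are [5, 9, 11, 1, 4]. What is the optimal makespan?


Apply Johnson's rule:
  Group 1 (a <= b): [(1, 2, 5)]
  Group 2 (a > b): [(3, 12, 11), (2, 12, 9), (5, 10, 4), (4, 4, 1)]
Optimal job order: [1, 3, 2, 5, 4]
Schedule:
  Job 1: M1 done at 2, M2 done at 7
  Job 3: M1 done at 14, M2 done at 25
  Job 2: M1 done at 26, M2 done at 35
  Job 5: M1 done at 36, M2 done at 40
  Job 4: M1 done at 40, M2 done at 41
Makespan = 41

41


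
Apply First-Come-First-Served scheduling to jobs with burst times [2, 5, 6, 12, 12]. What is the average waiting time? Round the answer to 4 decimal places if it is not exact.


FCFS order (as given): [2, 5, 6, 12, 12]
Waiting times:
  Job 1: wait = 0
  Job 2: wait = 2
  Job 3: wait = 7
  Job 4: wait = 13
  Job 5: wait = 25
Sum of waiting times = 47
Average waiting time = 47/5 = 9.4

9.4


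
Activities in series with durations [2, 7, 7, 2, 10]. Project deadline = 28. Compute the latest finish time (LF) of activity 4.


LF(activity 4) = deadline - sum of successor durations
Successors: activities 5 through 5 with durations [10]
Sum of successor durations = 10
LF = 28 - 10 = 18

18


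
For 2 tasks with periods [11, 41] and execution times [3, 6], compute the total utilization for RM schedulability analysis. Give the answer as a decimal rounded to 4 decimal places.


Compute individual utilizations (exact fractions):
  Task 1: C/T = 3/11 (approx. 0.2727)
  Task 2: C/T = 6/41 (approx. 0.1463)
Total utilization U = 3/11 + 6/41 = 189/451
Rounded to 4 decimal places: U = 0.4191
RM (Liu & Layland) bound for 2 tasks = 0.828427; compare with U = 189/451 (approx. 0.419069)
U <= bound, so schedulable by RM sufficient condition.

0.4191


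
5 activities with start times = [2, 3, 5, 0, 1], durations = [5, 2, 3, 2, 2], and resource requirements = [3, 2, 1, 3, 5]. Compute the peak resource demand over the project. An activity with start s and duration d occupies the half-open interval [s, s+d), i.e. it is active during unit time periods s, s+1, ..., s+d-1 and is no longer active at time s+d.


Each activity i is active on [start_i, start_i + duration_i).
Compute total resource usage per time slot:
  t=0: active resources = [3], total = 3
  t=1: active resources = [3, 5], total = 8
  t=2: active resources = [3, 5], total = 8
  t=3: active resources = [3, 2], total = 5
  t=4: active resources = [3, 2], total = 5
  t=5: active resources = [3, 1], total = 4
  t=6: active resources = [3, 1], total = 4
  t=7: active resources = [1], total = 1
Peak resource demand = 8

8
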